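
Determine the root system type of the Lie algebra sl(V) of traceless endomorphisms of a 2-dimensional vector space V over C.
This is sl(2), which has dimension 2^2 - 1 = 3 and rank 2 - 1 = 1 (a Cartan subalgebra is the diagonal traceless matrices). In the classification of classical Lie algebras, the special linear algebra sl(n+1) has type A_n; here n = 1, so the Dynkin diagram is a chain of 1 nodes with single edges (A_1). Hence the type is A_1.

A_1 (sl(2))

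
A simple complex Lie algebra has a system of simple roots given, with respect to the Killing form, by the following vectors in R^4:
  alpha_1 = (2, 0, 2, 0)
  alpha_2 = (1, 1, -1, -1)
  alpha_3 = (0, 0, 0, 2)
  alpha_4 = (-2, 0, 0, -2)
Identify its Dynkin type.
F4

Compute the Cartan integers a_ij = 2(alpha_i, alpha_j)/(alpha_j, alpha_j); the resulting 4x4 Cartan matrix is
[[2, 0, 0, -1], [0, 2, -1, 0], [0, -1, 2, -1], [-1, 0, -2, 2]].
The roots have two lengths (squared-length ratio 2:1); the short ones are alpha_{2,3}. The associated Dynkin diagram is a chain of 4 nodes with a double edge between the middle two (F_4), so the type is F_4.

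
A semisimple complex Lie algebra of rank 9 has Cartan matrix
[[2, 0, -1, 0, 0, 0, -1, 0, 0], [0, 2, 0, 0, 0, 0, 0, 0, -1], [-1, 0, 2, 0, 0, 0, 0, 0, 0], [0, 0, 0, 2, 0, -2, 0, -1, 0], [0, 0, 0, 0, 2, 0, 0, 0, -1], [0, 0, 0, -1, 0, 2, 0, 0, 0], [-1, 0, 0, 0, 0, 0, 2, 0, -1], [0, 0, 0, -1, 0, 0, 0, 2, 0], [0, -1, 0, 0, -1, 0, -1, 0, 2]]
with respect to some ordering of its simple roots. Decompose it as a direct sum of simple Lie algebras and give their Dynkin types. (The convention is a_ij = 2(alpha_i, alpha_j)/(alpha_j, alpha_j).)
B_3 (so(7)) ⊕ D_6 (so(12))

The diagram associated to this matrix has two connected components: the simple roots {alpha_4, alpha_6, alpha_8} form a chain of 3 nodes with a double edge at one end; the terminal node there is the unique short simple root (B_3), and {alpha_1, alpha_2, alpha_3, alpha_5, alpha_7, alpha_9} form a chain of 4 nodes with a fork of two nodes at one end (D_6). A semisimple Lie algebra decomposes uniquely as the direct sum of simple ideals, one per connected component of its Dynkin diagram, so g ≅ B_3 ⊕ D_6 (dimension 21 + 66 = 87).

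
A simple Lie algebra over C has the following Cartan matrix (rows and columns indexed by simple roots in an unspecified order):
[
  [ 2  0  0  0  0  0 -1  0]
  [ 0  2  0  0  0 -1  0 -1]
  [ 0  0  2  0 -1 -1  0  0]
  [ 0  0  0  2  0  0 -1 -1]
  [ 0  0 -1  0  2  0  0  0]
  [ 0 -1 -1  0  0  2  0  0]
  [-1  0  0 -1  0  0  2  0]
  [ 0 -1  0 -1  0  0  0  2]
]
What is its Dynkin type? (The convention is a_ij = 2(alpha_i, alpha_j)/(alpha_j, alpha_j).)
The matrix has rank 8 with 2's on the diagonal. Reading the off-diagonal entries as Dynkin edges (a single edge where a_ij = a_ji = -1; a double or triple edge where a_ij * a_ji = 2 or 3), the diagram is a chain of 8 nodes with single edges (A_8). One simple-root ordering that puts it in standard form is (alpha_1, alpha_7, alpha_4, alpha_8, alpha_2, alpha_6, alpha_3, alpha_5). So the algebra is type A_8, i.e. sl(9).

A8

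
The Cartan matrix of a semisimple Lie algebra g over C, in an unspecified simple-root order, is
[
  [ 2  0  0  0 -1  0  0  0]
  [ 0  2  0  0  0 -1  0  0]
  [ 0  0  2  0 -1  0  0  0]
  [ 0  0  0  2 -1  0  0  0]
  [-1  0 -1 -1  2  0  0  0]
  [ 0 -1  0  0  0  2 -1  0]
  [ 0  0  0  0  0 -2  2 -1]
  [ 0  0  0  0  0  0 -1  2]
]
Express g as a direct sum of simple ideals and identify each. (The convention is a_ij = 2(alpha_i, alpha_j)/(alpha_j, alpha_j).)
D_4 + F_4

The diagram associated to this matrix has two connected components: the simple roots {alpha_1, alpha_3, alpha_4, alpha_5} form a chain of 2 nodes with a fork of two nodes at one end (D_4), and {alpha_2, alpha_6, alpha_7, alpha_8} form a chain of 4 nodes with a double edge between the middle two (F_4). A semisimple Lie algebra decomposes uniquely as the direct sum of simple ideals, one per connected component of its Dynkin diagram, so g ≅ D_4 ⊕ F_4 (dimension 28 + 52 = 80).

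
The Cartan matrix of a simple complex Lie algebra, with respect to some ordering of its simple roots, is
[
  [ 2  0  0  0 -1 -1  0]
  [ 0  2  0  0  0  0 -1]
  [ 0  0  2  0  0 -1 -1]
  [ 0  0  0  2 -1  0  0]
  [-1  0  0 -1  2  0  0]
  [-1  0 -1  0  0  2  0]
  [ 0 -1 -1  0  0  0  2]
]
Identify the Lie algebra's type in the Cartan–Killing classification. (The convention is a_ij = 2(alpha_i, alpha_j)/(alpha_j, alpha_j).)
A_7

The matrix has rank 7 with 2's on the diagonal. Reading the off-diagonal entries as Dynkin edges (a single edge where a_ij = a_ji = -1; a double or triple edge where a_ij * a_ji = 2 or 3), the diagram is a chain of 7 nodes with single edges (A_7). One simple-root ordering that puts it in standard form is (alpha_2, alpha_7, alpha_3, alpha_6, alpha_1, alpha_5, alpha_4). So the algebra is type A_7, i.e. sl(8).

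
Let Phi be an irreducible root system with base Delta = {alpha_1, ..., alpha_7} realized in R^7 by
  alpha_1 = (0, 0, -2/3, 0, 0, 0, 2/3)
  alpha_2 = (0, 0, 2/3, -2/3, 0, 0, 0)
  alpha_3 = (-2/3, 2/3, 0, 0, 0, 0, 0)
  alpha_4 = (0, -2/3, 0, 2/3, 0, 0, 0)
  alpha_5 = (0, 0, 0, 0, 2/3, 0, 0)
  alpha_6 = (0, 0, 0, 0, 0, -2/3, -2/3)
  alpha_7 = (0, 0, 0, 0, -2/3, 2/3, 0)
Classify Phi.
Compute the Cartan integers a_ij = 2(alpha_i, alpha_j)/(alpha_j, alpha_j); the resulting 7x7 Cartan matrix is
[[2, -1, 0, 0, 0, -1, 0], [-1, 2, 0, -1, 0, 0, 0], [0, 0, 2, -1, 0, 0, 0], [0, -1, -1, 2, 0, 0, 0], [0, 0, 0, 0, 2, 0, -1], [-1, 0, 0, 0, 0, 2, -1], [0, 0, 0, 0, -2, -1, 2]].
The roots have two lengths (squared-length ratio 2:1); the short ones are alpha_{5}. The associated Dynkin diagram is a chain of 7 nodes with a double edge at one end; the terminal node there is the unique short simple root (B_7), so the type is B_7 (the algebra so(15)).

B7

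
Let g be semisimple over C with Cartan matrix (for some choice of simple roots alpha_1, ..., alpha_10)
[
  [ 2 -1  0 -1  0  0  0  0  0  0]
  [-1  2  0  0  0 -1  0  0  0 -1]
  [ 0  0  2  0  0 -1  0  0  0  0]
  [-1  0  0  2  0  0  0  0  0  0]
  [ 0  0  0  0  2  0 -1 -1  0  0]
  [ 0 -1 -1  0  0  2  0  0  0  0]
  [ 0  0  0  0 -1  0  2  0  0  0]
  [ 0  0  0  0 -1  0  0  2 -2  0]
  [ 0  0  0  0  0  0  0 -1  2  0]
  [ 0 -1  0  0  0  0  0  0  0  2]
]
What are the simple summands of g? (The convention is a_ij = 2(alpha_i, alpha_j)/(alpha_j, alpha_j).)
B4 + E6

The diagram associated to this matrix has two connected components: the simple roots {alpha_5, alpha_7, alpha_8, alpha_9} form a chain of 4 nodes with a double edge at one end; the terminal node there is the unique short simple root (B_4), and {alpha_1, alpha_2, alpha_3, alpha_4, alpha_6, alpha_10} form a chain of 5 nodes with one extra node attached to the third node from one end (E_6). A semisimple Lie algebra decomposes uniquely as the direct sum of simple ideals, one per connected component of its Dynkin diagram, so g ≅ B_4 ⊕ E_6 (dimension 36 + 78 = 114).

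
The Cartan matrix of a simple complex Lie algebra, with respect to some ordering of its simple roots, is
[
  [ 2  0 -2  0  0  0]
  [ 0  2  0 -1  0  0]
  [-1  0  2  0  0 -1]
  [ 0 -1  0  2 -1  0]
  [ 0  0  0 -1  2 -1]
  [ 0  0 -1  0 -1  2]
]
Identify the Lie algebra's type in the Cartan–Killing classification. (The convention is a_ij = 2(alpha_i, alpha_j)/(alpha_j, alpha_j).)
C_6

The matrix has rank 6 with 2's on the diagonal. Reading the off-diagonal entries as Dynkin edges (a single edge where a_ij = a_ji = -1; a double or triple edge where a_ij * a_ji = 2 or 3), the diagram is a chain of 6 nodes with a double edge at one end; the terminal node there is the unique long simple root (C_6). One simple-root ordering that puts it in standard form is (alpha_2, alpha_4, alpha_5, alpha_6, alpha_3, alpha_1). So the algebra is type C_6, i.e. sp(12).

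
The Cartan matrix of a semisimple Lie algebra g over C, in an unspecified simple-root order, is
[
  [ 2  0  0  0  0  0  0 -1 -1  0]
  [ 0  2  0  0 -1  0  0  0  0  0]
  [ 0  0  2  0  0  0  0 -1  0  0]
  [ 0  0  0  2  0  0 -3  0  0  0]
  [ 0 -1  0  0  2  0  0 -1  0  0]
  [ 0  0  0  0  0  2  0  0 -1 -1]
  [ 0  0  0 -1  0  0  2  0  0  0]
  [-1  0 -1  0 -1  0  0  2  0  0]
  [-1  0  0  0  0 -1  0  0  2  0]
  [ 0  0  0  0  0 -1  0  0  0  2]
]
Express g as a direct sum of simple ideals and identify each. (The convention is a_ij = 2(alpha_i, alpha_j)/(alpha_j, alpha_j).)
E_8 + G_2

The diagram associated to this matrix has two connected components: the simple roots {alpha_1, alpha_2, alpha_3, alpha_5, alpha_6, alpha_8, alpha_9, alpha_10} form a chain of 7 nodes with one extra node attached to the third node from one end (E_8), and {alpha_4, alpha_7} form two nodes joined by a triple edge (G_2). A semisimple Lie algebra decomposes uniquely as the direct sum of simple ideals, one per connected component of its Dynkin diagram, so g ≅ E_8 ⊕ G_2 (dimension 248 + 14 = 262).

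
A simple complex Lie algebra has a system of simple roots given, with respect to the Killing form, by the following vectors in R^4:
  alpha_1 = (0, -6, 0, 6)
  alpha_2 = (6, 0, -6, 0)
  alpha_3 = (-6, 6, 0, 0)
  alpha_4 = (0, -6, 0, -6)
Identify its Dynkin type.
Compute the Cartan integers a_ij = 2(alpha_i, alpha_j)/(alpha_j, alpha_j); the resulting 4x4 Cartan matrix is
[[2, 0, -1, 0], [0, 2, -1, 0], [-1, -1, 2, -1], [0, 0, -1, 2]].
All simple roots have the same length, so the diagram is simply laced. The associated Dynkin diagram is a chain of 2 nodes with a fork of two nodes at one end (D_4), so the type is D_4 (the algebra so(8)).

D_4 (so(8))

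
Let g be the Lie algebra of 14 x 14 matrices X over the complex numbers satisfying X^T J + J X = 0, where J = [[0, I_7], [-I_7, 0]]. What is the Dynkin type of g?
This is sp(14), which has dimension 14(14+1)/2 = 105 and rank 14/2 = 7. In the classification of classical Lie algebras, the symplectic algebra sp(2n) has type C_n; here n = 7, so the Dynkin diagram is a chain of 7 nodes with a double edge at one end; the terminal node there is the unique long simple root (C_7). Hence the type is C_7.

type C_7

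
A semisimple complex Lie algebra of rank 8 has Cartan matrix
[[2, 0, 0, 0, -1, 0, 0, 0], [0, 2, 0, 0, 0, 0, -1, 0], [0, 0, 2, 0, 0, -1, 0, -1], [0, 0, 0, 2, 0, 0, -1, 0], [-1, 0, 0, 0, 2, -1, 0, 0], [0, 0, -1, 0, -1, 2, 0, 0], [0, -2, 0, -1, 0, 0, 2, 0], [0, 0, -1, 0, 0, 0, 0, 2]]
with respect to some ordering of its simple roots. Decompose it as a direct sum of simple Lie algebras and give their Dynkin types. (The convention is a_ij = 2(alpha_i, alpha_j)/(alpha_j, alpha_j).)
The diagram associated to this matrix has two connected components: the simple roots {alpha_1, alpha_3, alpha_5, alpha_6, alpha_8} form a chain of 5 nodes with single edges (A_5), and {alpha_2, alpha_4, alpha_7} form a chain of 3 nodes with a double edge at one end; the terminal node there is the unique short simple root (B_3). A semisimple Lie algebra decomposes uniquely as the direct sum of simple ideals, one per connected component of its Dynkin diagram, so g ≅ A_5 ⊕ B_3 (dimension 35 + 21 = 56).

A5 ⊕ B3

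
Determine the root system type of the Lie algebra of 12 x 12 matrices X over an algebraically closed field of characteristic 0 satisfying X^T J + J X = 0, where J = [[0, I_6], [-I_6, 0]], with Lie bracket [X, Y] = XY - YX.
This is sp(12), which has dimension 12(12+1)/2 = 78 and rank 12/2 = 6. In the classification of classical Lie algebras, the symplectic algebra sp(2n) has type C_n; here n = 6, so the Dynkin diagram is a chain of 6 nodes with a double edge at one end; the terminal node there is the unique long simple root (C_6). Hence the type is C_6.

C6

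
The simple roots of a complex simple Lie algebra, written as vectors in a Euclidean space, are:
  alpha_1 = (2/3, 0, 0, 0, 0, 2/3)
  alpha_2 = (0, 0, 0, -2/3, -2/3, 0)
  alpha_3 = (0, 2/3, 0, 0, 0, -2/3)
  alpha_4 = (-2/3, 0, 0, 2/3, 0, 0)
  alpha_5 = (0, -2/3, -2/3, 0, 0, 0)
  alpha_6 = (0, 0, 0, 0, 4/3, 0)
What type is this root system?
C_6

Compute the Cartan integers a_ij = 2(alpha_i, alpha_j)/(alpha_j, alpha_j); the resulting 6x6 Cartan matrix is
[[2, 0, -1, -1, 0, 0], [0, 2, 0, -1, 0, -1], [-1, 0, 2, 0, -1, 0], [-1, -1, 0, 2, 0, 0], [0, 0, -1, 0, 2, 0], [0, -2, 0, 0, 0, 2]].
The roots have two lengths (squared-length ratio 2:1); the short ones are alpha_{1,2,3,4,5}. The associated Dynkin diagram is a chain of 6 nodes with a double edge at one end; the terminal node there is the unique long simple root (C_6), so the type is C_6 (the algebra sp(12)).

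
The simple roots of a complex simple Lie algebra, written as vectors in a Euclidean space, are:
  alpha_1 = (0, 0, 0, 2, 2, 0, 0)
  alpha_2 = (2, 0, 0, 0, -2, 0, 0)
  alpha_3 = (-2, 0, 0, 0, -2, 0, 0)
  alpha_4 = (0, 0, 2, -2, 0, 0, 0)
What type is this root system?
D_4

Compute the Cartan integers a_ij = 2(alpha_i, alpha_j)/(alpha_j, alpha_j); the resulting 4x4 Cartan matrix is
[[2, -1, -1, -1], [-1, 2, 0, 0], [-1, 0, 2, 0], [-1, 0, 0, 2]].
All simple roots have the same length, so the diagram is simply laced. The associated Dynkin diagram is a chain of 2 nodes with a fork of two nodes at one end (D_4), so the type is D_4 (the algebra so(8)).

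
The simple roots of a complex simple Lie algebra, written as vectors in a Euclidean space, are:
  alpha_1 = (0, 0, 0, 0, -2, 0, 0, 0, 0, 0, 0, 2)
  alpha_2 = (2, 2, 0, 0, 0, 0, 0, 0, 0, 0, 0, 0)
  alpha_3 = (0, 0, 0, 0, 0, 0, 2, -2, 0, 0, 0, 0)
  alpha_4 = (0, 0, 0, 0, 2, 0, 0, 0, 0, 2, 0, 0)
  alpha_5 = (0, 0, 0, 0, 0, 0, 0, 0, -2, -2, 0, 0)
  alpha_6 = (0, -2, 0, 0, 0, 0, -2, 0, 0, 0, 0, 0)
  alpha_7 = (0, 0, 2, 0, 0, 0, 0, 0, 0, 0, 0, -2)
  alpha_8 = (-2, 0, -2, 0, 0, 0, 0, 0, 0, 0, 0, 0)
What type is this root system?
A_8

Compute the Cartan integers a_ij = 2(alpha_i, alpha_j)/(alpha_j, alpha_j); the resulting 8x8 Cartan matrix is
[[2, 0, 0, -1, 0, 0, -1, 0], [0, 2, 0, 0, 0, -1, 0, -1], [0, 0, 2, 0, 0, -1, 0, 0], [-1, 0, 0, 2, -1, 0, 0, 0], [0, 0, 0, -1, 2, 0, 0, 0], [0, -1, -1, 0, 0, 2, 0, 0], [-1, 0, 0, 0, 0, 0, 2, -1], [0, -1, 0, 0, 0, 0, -1, 2]].
All simple roots have the same length, so the diagram is simply laced. The associated Dynkin diagram is a chain of 8 nodes with single edges (A_8), so the type is A_8 (the algebra sl(9)).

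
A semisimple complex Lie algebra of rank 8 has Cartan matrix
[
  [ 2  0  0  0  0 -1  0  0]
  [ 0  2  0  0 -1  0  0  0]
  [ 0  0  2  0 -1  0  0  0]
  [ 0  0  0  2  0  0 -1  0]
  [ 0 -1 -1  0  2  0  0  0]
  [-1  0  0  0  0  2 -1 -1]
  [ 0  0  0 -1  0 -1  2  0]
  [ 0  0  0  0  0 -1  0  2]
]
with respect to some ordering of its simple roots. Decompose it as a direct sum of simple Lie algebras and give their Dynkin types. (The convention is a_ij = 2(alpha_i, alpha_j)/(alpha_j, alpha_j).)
A_3 + D_5

The diagram associated to this matrix has two connected components: the simple roots {alpha_2, alpha_3, alpha_5} form a chain of 3 nodes with single edges (A_3), and {alpha_1, alpha_4, alpha_6, alpha_7, alpha_8} form a chain of 3 nodes with a fork of two nodes at one end (D_5). A semisimple Lie algebra decomposes uniquely as the direct sum of simple ideals, one per connected component of its Dynkin diagram, so g ≅ A_3 ⊕ D_5 (dimension 15 + 45 = 60).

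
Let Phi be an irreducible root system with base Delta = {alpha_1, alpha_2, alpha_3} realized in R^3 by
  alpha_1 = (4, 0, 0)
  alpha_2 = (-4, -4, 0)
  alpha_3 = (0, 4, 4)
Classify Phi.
Compute the Cartan integers a_ij = 2(alpha_i, alpha_j)/(alpha_j, alpha_j); the resulting 3x3 Cartan matrix is
[[2, -1, 0], [-2, 2, -1], [0, -1, 2]].
The roots have two lengths (squared-length ratio 2:1); the short ones are alpha_{1}. The associated Dynkin diagram is a chain of 3 nodes with a double edge at one end; the terminal node there is the unique short simple root (B_3), so the type is B_3 (the algebra so(7)).

B3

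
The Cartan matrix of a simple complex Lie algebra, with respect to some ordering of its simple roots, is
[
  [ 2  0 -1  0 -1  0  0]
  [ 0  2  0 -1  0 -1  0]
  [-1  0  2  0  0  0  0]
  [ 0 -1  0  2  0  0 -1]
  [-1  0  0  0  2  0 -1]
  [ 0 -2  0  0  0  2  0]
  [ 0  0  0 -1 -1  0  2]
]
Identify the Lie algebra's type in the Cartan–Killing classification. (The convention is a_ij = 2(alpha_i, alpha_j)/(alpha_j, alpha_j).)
The matrix has rank 7 with 2's on the diagonal. Reading the off-diagonal entries as Dynkin edges (a single edge where a_ij = a_ji = -1; a double or triple edge where a_ij * a_ji = 2 or 3), the diagram is a chain of 7 nodes with a double edge at one end; the terminal node there is the unique long simple root (C_7). One simple-root ordering that puts it in standard form is (alpha_3, alpha_1, alpha_5, alpha_7, alpha_4, alpha_2, alpha_6). So the algebra is type C_7, i.e. sp(14).

C7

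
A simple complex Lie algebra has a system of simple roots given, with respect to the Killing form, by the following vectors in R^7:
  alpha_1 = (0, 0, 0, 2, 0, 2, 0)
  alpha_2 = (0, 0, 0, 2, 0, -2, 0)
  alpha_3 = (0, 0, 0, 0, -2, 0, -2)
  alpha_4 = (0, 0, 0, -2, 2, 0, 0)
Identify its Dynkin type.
D_4

Compute the Cartan integers a_ij = 2(alpha_i, alpha_j)/(alpha_j, alpha_j); the resulting 4x4 Cartan matrix is
[[2, 0, 0, -1], [0, 2, 0, -1], [0, 0, 2, -1], [-1, -1, -1, 2]].
All simple roots have the same length, so the diagram is simply laced. The associated Dynkin diagram is a chain of 2 nodes with a fork of two nodes at one end (D_4), so the type is D_4 (the algebra so(8)).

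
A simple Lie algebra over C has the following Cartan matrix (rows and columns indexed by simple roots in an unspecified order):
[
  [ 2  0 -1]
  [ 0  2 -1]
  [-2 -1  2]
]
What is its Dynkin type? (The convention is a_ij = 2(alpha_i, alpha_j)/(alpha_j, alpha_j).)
The matrix has rank 3 with 2's on the diagonal. Reading the off-diagonal entries as Dynkin edges (a single edge where a_ij = a_ji = -1; a double or triple edge where a_ij * a_ji = 2 or 3), the diagram is a chain of 3 nodes with a double edge at one end; the terminal node there is the unique short simple root (B_3). One simple-root ordering that puts it in standard form is (alpha_2, alpha_3, alpha_1). So the algebra is type B_3, i.e. so(7).

B_3 (so(7))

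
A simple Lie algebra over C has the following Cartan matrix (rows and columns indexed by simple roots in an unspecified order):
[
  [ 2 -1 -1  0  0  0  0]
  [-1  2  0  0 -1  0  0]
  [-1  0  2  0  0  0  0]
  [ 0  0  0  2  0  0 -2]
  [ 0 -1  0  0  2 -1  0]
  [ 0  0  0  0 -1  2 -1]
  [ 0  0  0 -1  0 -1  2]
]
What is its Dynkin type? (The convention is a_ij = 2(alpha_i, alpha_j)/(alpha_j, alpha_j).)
The matrix has rank 7 with 2's on the diagonal. Reading the off-diagonal entries as Dynkin edges (a single edge where a_ij = a_ji = -1; a double or triple edge where a_ij * a_ji = 2 or 3), the diagram is a chain of 7 nodes with a double edge at one end; the terminal node there is the unique long simple root (C_7). One simple-root ordering that puts it in standard form is (alpha_3, alpha_1, alpha_2, alpha_5, alpha_6, alpha_7, alpha_4). So the algebra is type C_7, i.e. sp(14).

C_7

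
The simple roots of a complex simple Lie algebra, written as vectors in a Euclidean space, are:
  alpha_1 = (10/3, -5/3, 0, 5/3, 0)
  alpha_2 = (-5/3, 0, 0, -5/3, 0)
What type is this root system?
Compute the Cartan integers a_ij = 2(alpha_i, alpha_j)/(alpha_j, alpha_j); the resulting 2x2 Cartan matrix is
[[2, -3], [-1, 2]].
The roots have two lengths (squared-length ratio 3:1); the short ones are alpha_{2}. The associated Dynkin diagram is two nodes joined by a triple edge (G_2), so the type is G_2.

G2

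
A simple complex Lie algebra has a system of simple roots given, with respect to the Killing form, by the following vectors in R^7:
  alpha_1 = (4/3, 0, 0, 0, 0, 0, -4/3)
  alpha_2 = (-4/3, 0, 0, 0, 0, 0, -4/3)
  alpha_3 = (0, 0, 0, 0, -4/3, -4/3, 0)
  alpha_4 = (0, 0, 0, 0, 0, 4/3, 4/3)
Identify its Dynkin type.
type D_4

Compute the Cartan integers a_ij = 2(alpha_i, alpha_j)/(alpha_j, alpha_j); the resulting 4x4 Cartan matrix is
[[2, 0, 0, -1], [0, 2, 0, -1], [0, 0, 2, -1], [-1, -1, -1, 2]].
All simple roots have the same length, so the diagram is simply laced. The associated Dynkin diagram is a chain of 2 nodes with a fork of two nodes at one end (D_4), so the type is D_4 (the algebra so(8)).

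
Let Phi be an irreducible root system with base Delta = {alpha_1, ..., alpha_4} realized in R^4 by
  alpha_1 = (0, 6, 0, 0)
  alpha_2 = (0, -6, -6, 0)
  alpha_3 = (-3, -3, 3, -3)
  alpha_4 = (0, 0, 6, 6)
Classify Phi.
type F_4

Compute the Cartan integers a_ij = 2(alpha_i, alpha_j)/(alpha_j, alpha_j); the resulting 4x4 Cartan matrix is
[[2, -1, -1, 0], [-2, 2, 0, -1], [-1, 0, 2, 0], [0, -1, 0, 2]].
The roots have two lengths (squared-length ratio 2:1); the short ones are alpha_{1,3}. The associated Dynkin diagram is a chain of 4 nodes with a double edge between the middle two (F_4), so the type is F_4.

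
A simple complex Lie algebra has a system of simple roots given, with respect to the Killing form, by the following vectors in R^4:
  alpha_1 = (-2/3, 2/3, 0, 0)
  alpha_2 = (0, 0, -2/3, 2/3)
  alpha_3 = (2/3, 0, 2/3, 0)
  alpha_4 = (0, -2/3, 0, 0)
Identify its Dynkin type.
B_4

Compute the Cartan integers a_ij = 2(alpha_i, alpha_j)/(alpha_j, alpha_j); the resulting 4x4 Cartan matrix is
[[2, 0, -1, -2], [0, 2, -1, 0], [-1, -1, 2, 0], [-1, 0, 0, 2]].
The roots have two lengths (squared-length ratio 2:1); the short ones are alpha_{4}. The associated Dynkin diagram is a chain of 4 nodes with a double edge at one end; the terminal node there is the unique short simple root (B_4), so the type is B_4 (the algebra so(9)).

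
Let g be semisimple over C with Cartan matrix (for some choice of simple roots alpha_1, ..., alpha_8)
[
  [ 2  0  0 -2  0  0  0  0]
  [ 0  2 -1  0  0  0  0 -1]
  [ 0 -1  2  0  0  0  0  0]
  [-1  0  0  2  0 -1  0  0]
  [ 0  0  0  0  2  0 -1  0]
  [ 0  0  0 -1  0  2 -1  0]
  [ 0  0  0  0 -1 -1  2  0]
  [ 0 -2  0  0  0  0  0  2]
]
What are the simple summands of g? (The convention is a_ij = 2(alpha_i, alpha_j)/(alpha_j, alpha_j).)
C3 ⊕ C5

The diagram associated to this matrix has two connected components: the simple roots {alpha_2, alpha_3, alpha_8} form a chain of 3 nodes with a double edge at one end; the terminal node there is the unique long simple root (C_3), and {alpha_1, alpha_4, alpha_5, alpha_6, alpha_7} form a chain of 5 nodes with a double edge at one end; the terminal node there is the unique long simple root (C_5). A semisimple Lie algebra decomposes uniquely as the direct sum of simple ideals, one per connected component of its Dynkin diagram, so g ≅ C_3 ⊕ C_5 (dimension 21 + 55 = 76).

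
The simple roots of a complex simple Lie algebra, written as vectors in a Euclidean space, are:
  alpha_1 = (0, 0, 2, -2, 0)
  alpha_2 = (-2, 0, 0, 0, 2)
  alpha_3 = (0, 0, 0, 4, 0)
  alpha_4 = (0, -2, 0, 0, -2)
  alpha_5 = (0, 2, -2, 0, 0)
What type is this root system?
Compute the Cartan integers a_ij = 2(alpha_i, alpha_j)/(alpha_j, alpha_j); the resulting 5x5 Cartan matrix is
[[2, 0, -1, 0, -1], [0, 2, 0, -1, 0], [-2, 0, 2, 0, 0], [0, -1, 0, 2, -1], [-1, 0, 0, -1, 2]].
The roots have two lengths (squared-length ratio 2:1); the short ones are alpha_{1,2,4,5}. The associated Dynkin diagram is a chain of 5 nodes with a double edge at one end; the terminal node there is the unique long simple root (C_5), so the type is C_5 (the algebra sp(10)).

C_5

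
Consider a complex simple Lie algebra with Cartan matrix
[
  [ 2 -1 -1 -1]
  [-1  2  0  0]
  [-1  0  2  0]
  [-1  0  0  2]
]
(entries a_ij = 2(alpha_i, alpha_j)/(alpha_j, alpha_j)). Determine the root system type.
D_4 (so(8))

The matrix has rank 4 with 2's on the diagonal. Reading the off-diagonal entries as Dynkin edges (a single edge where a_ij = a_ji = -1; a double or triple edge where a_ij * a_ji = 2 or 3), the diagram is a chain of 2 nodes with a fork of two nodes at one end (D_4). One simple-root ordering that puts it in standard form is (alpha_3, alpha_1, alpha_2, alpha_4). So the algebra is type D_4, i.e. so(8).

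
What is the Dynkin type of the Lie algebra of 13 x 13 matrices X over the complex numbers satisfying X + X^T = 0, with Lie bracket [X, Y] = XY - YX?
B6

This is so(13) with 13 odd, which has dimension 13(13-1)/2 = 78 and rank (13-1)/2 = 6. In the classification of classical Lie algebras, the orthogonal algebra so(2n+1) in an odd number of variables has type B_n; here n = 6, so the Dynkin diagram is a chain of 6 nodes with a double edge at one end; the terminal node there is the unique short simple root (B_6). Hence the type is B_6.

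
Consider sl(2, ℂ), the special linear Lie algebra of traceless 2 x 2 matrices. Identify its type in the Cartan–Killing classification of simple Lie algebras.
This is sl(2), which has dimension 2^2 - 1 = 3 and rank 2 - 1 = 1 (a Cartan subalgebra is the diagonal traceless matrices). In the classification of classical Lie algebras, the special linear algebra sl(n+1) has type A_n; here n = 1, so the Dynkin diagram is a chain of 1 nodes with single edges (A_1). Hence the type is A_1.

A_1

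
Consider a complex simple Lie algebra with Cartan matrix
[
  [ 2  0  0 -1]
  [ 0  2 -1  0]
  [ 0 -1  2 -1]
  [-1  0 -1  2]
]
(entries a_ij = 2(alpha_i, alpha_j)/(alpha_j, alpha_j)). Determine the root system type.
The matrix has rank 4 with 2's on the diagonal. Reading the off-diagonal entries as Dynkin edges (a single edge where a_ij = a_ji = -1; a double or triple edge where a_ij * a_ji = 2 or 3), the diagram is a chain of 4 nodes with single edges (A_4). One simple-root ordering that puts it in standard form is (alpha_1, alpha_4, alpha_3, alpha_2). So the algebra is type A_4, i.e. sl(5).

A_4 (sl(5))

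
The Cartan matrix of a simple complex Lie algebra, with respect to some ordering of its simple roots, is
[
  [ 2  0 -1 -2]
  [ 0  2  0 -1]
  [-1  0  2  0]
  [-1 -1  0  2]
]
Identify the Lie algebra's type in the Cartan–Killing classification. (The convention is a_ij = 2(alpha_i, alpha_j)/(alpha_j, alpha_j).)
F_4

The matrix has rank 4 with 2's on the diagonal. Reading the off-diagonal entries as Dynkin edges (a single edge where a_ij = a_ji = -1; a double or triple edge where a_ij * a_ji = 2 or 3), the diagram is a chain of 4 nodes with a double edge between the middle two (F_4). One simple-root ordering that puts it in standard form is (alpha_3, alpha_1, alpha_4, alpha_2). So the algebra is type F_4.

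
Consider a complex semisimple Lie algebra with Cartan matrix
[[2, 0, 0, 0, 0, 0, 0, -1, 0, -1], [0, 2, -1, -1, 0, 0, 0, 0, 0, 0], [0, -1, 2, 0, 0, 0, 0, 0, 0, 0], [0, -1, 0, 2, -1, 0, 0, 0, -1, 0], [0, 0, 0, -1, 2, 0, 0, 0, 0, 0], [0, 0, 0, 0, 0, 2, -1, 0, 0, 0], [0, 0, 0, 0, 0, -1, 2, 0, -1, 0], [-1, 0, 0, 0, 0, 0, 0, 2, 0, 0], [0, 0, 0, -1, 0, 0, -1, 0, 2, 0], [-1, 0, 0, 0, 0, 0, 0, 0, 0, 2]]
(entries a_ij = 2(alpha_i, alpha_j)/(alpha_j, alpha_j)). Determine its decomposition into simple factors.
A3 ⊕ E7

The diagram associated to this matrix has two connected components: the simple roots {alpha_1, alpha_8, alpha_10} form a chain of 3 nodes with single edges (A_3), and {alpha_2, alpha_3, alpha_4, alpha_5, alpha_6, alpha_7, alpha_9} form a chain of 6 nodes with one extra node attached to the third node from one end (E_7). A semisimple Lie algebra decomposes uniquely as the direct sum of simple ideals, one per connected component of its Dynkin diagram, so g ≅ A_3 ⊕ E_7 (dimension 15 + 133 = 148).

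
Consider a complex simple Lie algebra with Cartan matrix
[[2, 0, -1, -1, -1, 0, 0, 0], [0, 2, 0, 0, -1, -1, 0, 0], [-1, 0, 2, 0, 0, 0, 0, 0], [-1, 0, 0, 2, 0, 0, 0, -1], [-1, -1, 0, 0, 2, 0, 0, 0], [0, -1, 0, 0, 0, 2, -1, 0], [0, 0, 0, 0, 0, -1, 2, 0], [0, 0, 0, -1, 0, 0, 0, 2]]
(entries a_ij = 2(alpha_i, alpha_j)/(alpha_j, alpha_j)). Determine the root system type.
The matrix has rank 8 with 2's on the diagonal. Reading the off-diagonal entries as Dynkin edges (a single edge where a_ij = a_ji = -1; a double or triple edge where a_ij * a_ji = 2 or 3), the diagram is a chain of 7 nodes with one extra node attached to the third node from one end (E_8). One simple-root ordering that puts it in standard form is (alpha_8, alpha_3, alpha_4, alpha_1, alpha_5, alpha_2, alpha_6, alpha_7). So the algebra is type E_8.

E8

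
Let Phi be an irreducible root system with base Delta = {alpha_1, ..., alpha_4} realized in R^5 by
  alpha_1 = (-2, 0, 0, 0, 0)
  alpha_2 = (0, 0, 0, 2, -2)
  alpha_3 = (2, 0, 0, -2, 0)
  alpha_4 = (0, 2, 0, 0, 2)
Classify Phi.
type B_4

Compute the Cartan integers a_ij = 2(alpha_i, alpha_j)/(alpha_j, alpha_j); the resulting 4x4 Cartan matrix is
[[2, 0, -1, 0], [0, 2, -1, -1], [-2, -1, 2, 0], [0, -1, 0, 2]].
The roots have two lengths (squared-length ratio 2:1); the short ones are alpha_{1}. The associated Dynkin diagram is a chain of 4 nodes with a double edge at one end; the terminal node there is the unique short simple root (B_4), so the type is B_4 (the algebra so(9)).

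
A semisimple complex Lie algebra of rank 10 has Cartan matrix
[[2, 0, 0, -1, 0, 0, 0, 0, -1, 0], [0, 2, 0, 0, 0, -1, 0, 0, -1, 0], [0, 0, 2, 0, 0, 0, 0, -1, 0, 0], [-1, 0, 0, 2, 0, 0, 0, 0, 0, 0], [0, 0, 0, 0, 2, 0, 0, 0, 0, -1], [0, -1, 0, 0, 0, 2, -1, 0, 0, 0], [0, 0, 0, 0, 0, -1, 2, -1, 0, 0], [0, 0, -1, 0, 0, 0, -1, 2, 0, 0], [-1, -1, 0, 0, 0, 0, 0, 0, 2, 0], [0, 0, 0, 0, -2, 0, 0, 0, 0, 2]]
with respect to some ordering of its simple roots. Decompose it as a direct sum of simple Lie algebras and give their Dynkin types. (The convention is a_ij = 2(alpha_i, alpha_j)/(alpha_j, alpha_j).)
The diagram associated to this matrix has two connected components: the simple roots {alpha_1, alpha_2, alpha_3, alpha_4, alpha_6, alpha_7, alpha_8, alpha_9} form a chain of 8 nodes with single edges (A_8), and {alpha_5, alpha_10} form a chain of 2 nodes with a double edge at one end; the terminal node there is the unique short simple root (B_2). A semisimple Lie algebra decomposes uniquely as the direct sum of simple ideals, one per connected component of its Dynkin diagram, so g ≅ A_8 ⊕ B_2 (dimension 80 + 10 = 90).

type A_8 + type B_2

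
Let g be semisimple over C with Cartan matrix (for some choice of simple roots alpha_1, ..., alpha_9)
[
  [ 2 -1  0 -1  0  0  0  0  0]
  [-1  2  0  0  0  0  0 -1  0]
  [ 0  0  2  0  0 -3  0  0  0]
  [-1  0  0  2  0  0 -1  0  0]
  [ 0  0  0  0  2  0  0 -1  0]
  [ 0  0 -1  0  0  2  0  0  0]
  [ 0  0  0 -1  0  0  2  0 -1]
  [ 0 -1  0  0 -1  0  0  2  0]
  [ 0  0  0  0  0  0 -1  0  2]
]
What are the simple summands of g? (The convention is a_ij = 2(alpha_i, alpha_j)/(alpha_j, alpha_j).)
The diagram associated to this matrix has two connected components: the simple roots {alpha_1, alpha_2, alpha_4, alpha_5, alpha_7, alpha_8, alpha_9} form a chain of 7 nodes with single edges (A_7), and {alpha_3, alpha_6} form two nodes joined by a triple edge (G_2). A semisimple Lie algebra decomposes uniquely as the direct sum of simple ideals, one per connected component of its Dynkin diagram, so g ≅ A_7 ⊕ G_2 (dimension 63 + 14 = 77).

A_7 (sl(8)) + G_2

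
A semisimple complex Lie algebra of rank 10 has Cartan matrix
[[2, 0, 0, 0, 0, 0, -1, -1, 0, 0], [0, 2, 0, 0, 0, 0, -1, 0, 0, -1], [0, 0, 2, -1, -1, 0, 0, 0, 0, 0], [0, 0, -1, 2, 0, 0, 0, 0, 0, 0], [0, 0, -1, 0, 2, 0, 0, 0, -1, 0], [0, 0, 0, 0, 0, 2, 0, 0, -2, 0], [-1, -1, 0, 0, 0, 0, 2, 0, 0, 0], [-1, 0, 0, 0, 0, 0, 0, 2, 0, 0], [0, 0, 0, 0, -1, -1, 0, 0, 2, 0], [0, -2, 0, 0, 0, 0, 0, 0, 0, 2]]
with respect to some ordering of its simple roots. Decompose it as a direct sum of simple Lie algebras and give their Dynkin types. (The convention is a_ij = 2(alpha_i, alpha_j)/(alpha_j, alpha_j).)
C_5 + C_5

The diagram associated to this matrix has two connected components: the simple roots {alpha_3, alpha_4, alpha_5, alpha_6, alpha_9} form a chain of 5 nodes with a double edge at one end; the terminal node there is the unique long simple root (C_5), and {alpha_1, alpha_2, alpha_7, alpha_8, alpha_10} form a chain of 5 nodes with a double edge at one end; the terminal node there is the unique long simple root (C_5). A semisimple Lie algebra decomposes uniquely as the direct sum of simple ideals, one per connected component of its Dynkin diagram, so g ≅ C_5 ⊕ C_5 (dimension 55 + 55 = 110).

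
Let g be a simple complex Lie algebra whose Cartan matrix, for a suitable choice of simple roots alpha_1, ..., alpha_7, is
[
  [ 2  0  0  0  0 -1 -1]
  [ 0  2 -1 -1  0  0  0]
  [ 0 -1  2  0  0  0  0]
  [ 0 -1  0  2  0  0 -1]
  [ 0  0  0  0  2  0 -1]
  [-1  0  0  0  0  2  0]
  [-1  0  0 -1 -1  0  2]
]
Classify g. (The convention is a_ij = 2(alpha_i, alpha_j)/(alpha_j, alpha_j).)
E_7

The matrix has rank 7 with 2's on the diagonal. Reading the off-diagonal entries as Dynkin edges (a single edge where a_ij = a_ji = -1; a double or triple edge where a_ij * a_ji = 2 or 3), the diagram is a chain of 6 nodes with one extra node attached to the third node from one end (E_7). One simple-root ordering that puts it in standard form is (alpha_6, alpha_5, alpha_1, alpha_7, alpha_4, alpha_2, alpha_3). So the algebra is type E_7.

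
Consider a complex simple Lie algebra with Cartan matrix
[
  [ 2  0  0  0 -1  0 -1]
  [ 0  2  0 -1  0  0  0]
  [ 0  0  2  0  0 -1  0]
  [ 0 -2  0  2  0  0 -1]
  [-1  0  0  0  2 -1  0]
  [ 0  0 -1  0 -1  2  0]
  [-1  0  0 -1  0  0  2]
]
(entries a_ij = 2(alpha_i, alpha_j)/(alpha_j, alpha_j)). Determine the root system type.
B7

The matrix has rank 7 with 2's on the diagonal. Reading the off-diagonal entries as Dynkin edges (a single edge where a_ij = a_ji = -1; a double or triple edge where a_ij * a_ji = 2 or 3), the diagram is a chain of 7 nodes with a double edge at one end; the terminal node there is the unique short simple root (B_7). One simple-root ordering that puts it in standard form is (alpha_3, alpha_6, alpha_5, alpha_1, alpha_7, alpha_4, alpha_2). So the algebra is type B_7, i.e. so(15).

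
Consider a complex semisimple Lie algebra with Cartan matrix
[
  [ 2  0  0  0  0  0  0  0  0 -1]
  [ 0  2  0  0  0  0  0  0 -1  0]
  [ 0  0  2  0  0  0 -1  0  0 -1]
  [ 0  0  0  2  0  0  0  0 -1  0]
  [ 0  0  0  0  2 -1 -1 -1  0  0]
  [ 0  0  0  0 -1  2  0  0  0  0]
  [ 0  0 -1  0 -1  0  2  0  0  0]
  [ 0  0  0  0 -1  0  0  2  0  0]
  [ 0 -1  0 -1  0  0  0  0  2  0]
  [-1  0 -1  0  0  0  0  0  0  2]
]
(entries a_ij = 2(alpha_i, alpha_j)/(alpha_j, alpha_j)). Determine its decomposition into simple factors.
type A_3 + type D_7

The diagram associated to this matrix has two connected components: the simple roots {alpha_2, alpha_4, alpha_9} form a chain of 3 nodes with single edges (A_3), and {alpha_1, alpha_3, alpha_5, alpha_6, alpha_7, alpha_8, alpha_10} form a chain of 5 nodes with a fork of two nodes at one end (D_7). A semisimple Lie algebra decomposes uniquely as the direct sum of simple ideals, one per connected component of its Dynkin diagram, so g ≅ A_3 ⊕ D_7 (dimension 15 + 91 = 106).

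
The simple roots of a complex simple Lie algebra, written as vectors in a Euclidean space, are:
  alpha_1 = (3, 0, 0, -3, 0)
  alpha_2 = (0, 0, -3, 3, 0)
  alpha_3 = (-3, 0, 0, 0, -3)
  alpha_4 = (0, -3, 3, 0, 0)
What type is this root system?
Compute the Cartan integers a_ij = 2(alpha_i, alpha_j)/(alpha_j, alpha_j); the resulting 4x4 Cartan matrix is
[[2, -1, -1, 0], [-1, 2, 0, -1], [-1, 0, 2, 0], [0, -1, 0, 2]].
All simple roots have the same length, so the diagram is simply laced. The associated Dynkin diagram is a chain of 4 nodes with single edges (A_4), so the type is A_4 (the algebra sl(5)).

A_4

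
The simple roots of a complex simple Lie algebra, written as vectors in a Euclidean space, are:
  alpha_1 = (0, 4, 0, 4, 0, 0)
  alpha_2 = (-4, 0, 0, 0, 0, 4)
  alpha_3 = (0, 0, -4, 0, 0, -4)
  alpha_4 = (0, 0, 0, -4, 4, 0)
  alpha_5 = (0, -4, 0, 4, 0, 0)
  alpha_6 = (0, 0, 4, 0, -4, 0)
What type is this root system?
Compute the Cartan integers a_ij = 2(alpha_i, alpha_j)/(alpha_j, alpha_j); the resulting 6x6 Cartan matrix is
[[2, 0, 0, -1, 0, 0], [0, 2, -1, 0, 0, 0], [0, -1, 2, 0, 0, -1], [-1, 0, 0, 2, -1, -1], [0, 0, 0, -1, 2, 0], [0, 0, -1, -1, 0, 2]].
All simple roots have the same length, so the diagram is simply laced. The associated Dynkin diagram is a chain of 4 nodes with a fork of two nodes at one end (D_6), so the type is D_6 (the algebra so(12)).

type D_6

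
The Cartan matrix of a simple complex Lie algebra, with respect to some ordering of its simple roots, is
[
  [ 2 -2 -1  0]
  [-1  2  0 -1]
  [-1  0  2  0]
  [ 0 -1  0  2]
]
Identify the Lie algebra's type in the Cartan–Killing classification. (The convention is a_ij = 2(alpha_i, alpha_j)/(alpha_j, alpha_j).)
The matrix has rank 4 with 2's on the diagonal. Reading the off-diagonal entries as Dynkin edges (a single edge where a_ij = a_ji = -1; a double or triple edge where a_ij * a_ji = 2 or 3), the diagram is a chain of 4 nodes with a double edge between the middle two (F_4). One simple-root ordering that puts it in standard form is (alpha_3, alpha_1, alpha_2, alpha_4). So the algebra is type F_4.

F_4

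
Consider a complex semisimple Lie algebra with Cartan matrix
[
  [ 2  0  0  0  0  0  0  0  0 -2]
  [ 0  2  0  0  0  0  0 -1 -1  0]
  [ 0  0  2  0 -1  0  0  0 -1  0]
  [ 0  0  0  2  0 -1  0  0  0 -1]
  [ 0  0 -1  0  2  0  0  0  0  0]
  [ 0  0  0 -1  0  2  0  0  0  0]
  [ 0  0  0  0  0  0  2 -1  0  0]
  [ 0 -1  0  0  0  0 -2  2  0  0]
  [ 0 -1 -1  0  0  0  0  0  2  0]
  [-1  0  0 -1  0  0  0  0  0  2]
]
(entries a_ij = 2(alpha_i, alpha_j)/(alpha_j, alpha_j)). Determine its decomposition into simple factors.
type B_6 + type C_4

The diagram associated to this matrix has two connected components: the simple roots {alpha_2, alpha_3, alpha_5, alpha_7, alpha_8, alpha_9} form a chain of 6 nodes with a double edge at one end; the terminal node there is the unique short simple root (B_6), and {alpha_1, alpha_4, alpha_6, alpha_10} form a chain of 4 nodes with a double edge at one end; the terminal node there is the unique long simple root (C_4). A semisimple Lie algebra decomposes uniquely as the direct sum of simple ideals, one per connected component of its Dynkin diagram, so g ≅ B_6 ⊕ C_4 (dimension 78 + 36 = 114).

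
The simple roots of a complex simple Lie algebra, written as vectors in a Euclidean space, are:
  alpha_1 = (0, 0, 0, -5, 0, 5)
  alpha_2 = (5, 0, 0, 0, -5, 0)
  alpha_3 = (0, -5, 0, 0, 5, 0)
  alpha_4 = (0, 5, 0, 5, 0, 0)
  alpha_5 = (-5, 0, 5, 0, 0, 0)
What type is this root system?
Compute the Cartan integers a_ij = 2(alpha_i, alpha_j)/(alpha_j, alpha_j); the resulting 5x5 Cartan matrix is
[[2, 0, 0, -1, 0], [0, 2, -1, 0, -1], [0, -1, 2, -1, 0], [-1, 0, -1, 2, 0], [0, -1, 0, 0, 2]].
All simple roots have the same length, so the diagram is simply laced. The associated Dynkin diagram is a chain of 5 nodes with single edges (A_5), so the type is A_5 (the algebra sl(6)).

A_5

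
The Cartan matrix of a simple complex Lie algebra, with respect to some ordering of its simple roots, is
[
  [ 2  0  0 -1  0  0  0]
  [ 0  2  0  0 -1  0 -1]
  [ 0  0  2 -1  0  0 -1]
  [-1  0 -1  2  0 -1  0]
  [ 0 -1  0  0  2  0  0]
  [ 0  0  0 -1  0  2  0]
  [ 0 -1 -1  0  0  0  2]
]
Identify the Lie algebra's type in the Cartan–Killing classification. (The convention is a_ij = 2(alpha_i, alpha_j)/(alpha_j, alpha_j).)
D_7 (so(14))

The matrix has rank 7 with 2's on the diagonal. Reading the off-diagonal entries as Dynkin edges (a single edge where a_ij = a_ji = -1; a double or triple edge where a_ij * a_ji = 2 or 3), the diagram is a chain of 5 nodes with a fork of two nodes at one end (D_7). One simple-root ordering that puts it in standard form is (alpha_5, alpha_2, alpha_7, alpha_3, alpha_4, alpha_1, alpha_6). So the algebra is type D_7, i.e. so(14).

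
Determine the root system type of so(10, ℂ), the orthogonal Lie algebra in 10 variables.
This is so(10) with 10 even, which has dimension 10(10-1)/2 = 45 and rank 10/2 = 5. In the classification of classical Lie algebras, the orthogonal algebra so(2n) in an even number of variables has type D_n; here n = 5, so the Dynkin diagram is a chain of 3 nodes with a fork of two nodes at one end (D_5). Hence the type is D_5.

type D_5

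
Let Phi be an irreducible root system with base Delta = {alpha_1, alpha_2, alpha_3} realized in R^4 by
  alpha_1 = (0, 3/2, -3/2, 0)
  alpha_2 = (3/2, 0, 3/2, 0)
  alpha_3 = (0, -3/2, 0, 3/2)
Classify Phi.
Compute the Cartan integers a_ij = 2(alpha_i, alpha_j)/(alpha_j, alpha_j); the resulting 3x3 Cartan matrix is
[[2, -1, -1], [-1, 2, 0], [-1, 0, 2]].
All simple roots have the same length, so the diagram is simply laced. The associated Dynkin diagram is a chain of 3 nodes with single edges (A_3), so the type is A_3 (the algebra sl(4)).

A_3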